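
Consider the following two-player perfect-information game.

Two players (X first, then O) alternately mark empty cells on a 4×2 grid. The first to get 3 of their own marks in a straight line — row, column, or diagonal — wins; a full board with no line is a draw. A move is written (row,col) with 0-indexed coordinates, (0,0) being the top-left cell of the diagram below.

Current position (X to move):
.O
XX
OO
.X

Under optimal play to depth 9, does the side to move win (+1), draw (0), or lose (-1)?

value(.O/XX/OO/.X, X) = 0

p1 X@[.O/XX/OO/.X]: (0,0)[XO/XX/OO/.X]+0* (3,0)[.O/XX/OO/XX]+0
p2 O@[XO/XX/OO/.X]: (3,0)[XO/XX/OO/OX]+0*
p3 X@[XO/XX/OO/OX] terminal +0; root [.O/XX/OO/.X] d9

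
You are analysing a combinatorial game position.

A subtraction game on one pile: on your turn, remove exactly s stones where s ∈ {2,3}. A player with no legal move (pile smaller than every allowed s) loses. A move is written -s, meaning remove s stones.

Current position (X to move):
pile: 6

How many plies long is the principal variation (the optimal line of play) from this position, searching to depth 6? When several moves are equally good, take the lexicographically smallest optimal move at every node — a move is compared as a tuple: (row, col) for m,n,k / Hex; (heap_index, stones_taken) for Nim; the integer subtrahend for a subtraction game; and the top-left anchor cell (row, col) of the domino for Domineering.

[6] X move#1: -2:-1/4*, -3:-1/3
[4] O move#2: -2:-1/2, -3:+1/1*
[1] end (terminal -1, X#3); searched 6 to 6

PV length from [6]: 2 plies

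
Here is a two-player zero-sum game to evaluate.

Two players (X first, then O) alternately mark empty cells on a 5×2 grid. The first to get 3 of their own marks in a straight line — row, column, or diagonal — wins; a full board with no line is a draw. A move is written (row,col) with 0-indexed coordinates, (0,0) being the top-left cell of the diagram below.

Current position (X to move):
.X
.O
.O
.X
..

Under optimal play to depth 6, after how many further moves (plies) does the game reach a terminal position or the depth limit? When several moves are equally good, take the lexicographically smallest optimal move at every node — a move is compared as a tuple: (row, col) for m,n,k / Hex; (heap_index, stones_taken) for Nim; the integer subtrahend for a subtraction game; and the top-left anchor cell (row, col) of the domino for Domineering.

PV length from [.X/.O/.O/.X/..]: 6 plies

ply 1, X at .X/.O/.O/.X/.. | (0,0)=+0→XX/.O/.O/.X/..*; (1,0)=+0→.X/XO/.O/.X/..; (2,0)=+0→.X/.O/XO/.X/..; (3,0)=+0→.X/.O/.O/XX/..; (4,0)=+0→.X/.O/.O/.X/X.; (4,1)=+0→.X/.O/.O/.X/.X
ply 2, O at XX/.O/.O/.X/.. | (1,0)=+0→XX/OO/.O/.X/..*; (2,0)=+0→XX/.O/OO/.X/..; (3,0)=+0→XX/.O/.O/OX/..; (4,0)=+0→XX/.O/.O/.X/O.; (4,1)=+0→XX/.O/.O/.X/.O
ply 3, X at XX/OO/.O/.X/.. | (2,0)=+0→XX/OO/XO/.X/..*; (3,0)=+0→XX/OO/.O/XX/..; (4,0)=+0→XX/OO/.O/.X/X.; (4,1)=+0→XX/OO/.O/.X/.X
ply 4, O at XX/OO/XO/.X/.. | (3,0)=+0→XX/OO/XO/OX/..*; (4,0)=+0→XX/OO/XO/.X/O.; (4,1)=+0→XX/OO/XO/.X/.O
ply 5, X at XX/OO/XO/OX/.. | (4,0)=+0→XX/OO/XO/OX/X.*; (4,1)=+0→XX/OO/XO/OX/.X
ply 6, O at XX/OO/XO/OX/X. | (4,1)=+0→XX/OO/XO/OX/XO*
ply 7: XX/OO/XO/OX/XO is terminal +0 (X); from .X/.O/.O/.X/.. depth 6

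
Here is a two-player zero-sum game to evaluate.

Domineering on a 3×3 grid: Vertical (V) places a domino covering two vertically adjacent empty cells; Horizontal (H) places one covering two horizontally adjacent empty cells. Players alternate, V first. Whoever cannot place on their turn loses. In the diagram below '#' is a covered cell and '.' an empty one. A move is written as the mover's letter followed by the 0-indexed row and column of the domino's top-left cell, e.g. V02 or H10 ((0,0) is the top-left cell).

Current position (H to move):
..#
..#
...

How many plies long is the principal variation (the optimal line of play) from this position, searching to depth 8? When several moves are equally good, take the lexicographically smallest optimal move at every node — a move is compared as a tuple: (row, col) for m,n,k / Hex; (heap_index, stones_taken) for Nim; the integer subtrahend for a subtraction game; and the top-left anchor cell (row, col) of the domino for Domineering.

p1 H@[..#/..#/...]: H00[###/..#/...]-1 H10[..#/###/...]+1* H20[..#/..#/##.]-1 H21[..#/..#/.##]-1
p2 V@[..#/###/...] terminal -1; root [..#/..#/...] d8

PV length from [..#/..#/...]: 1 ply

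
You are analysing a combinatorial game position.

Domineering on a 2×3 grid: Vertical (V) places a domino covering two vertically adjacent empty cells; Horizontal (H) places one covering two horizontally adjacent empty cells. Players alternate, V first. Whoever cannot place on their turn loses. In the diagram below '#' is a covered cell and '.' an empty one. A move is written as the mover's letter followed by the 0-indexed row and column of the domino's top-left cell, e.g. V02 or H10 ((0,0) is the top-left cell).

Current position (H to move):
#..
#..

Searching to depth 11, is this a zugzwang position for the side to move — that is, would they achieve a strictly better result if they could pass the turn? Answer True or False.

zugzwang(#../#.., H) = False

ply 1, H at #../#.. | H01=+1→###/#..*; H11=+1→#../###
ply 2: ###/#.. is terminal -1 (V); from #../#.. depth 11
if H skipped the turn, V would face:
~ ply 1, V at #../#.. | V01=+1→##./##.*; V02=+1→#.#/#.#
~ ply 2: ##./##. is terminal -1 (H); from #../#.. depth 11
compare (H): move=+1 vs pass=-1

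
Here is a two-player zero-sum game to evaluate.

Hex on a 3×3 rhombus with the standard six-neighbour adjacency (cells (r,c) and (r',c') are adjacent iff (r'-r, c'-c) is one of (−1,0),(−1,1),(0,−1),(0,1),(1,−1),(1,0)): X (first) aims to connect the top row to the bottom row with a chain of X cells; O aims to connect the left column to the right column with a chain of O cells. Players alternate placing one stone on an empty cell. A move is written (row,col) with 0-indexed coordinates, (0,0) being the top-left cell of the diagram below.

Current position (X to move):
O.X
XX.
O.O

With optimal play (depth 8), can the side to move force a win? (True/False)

p1 X@[O.X/XX./O.O]: (0,1)[OXX/XX./O.O]-1 (1,2)[O.X/XXX/O.O]-1 (2,1)[O.X/XX./OXO]+1*
p2 O@[O.X/XX./OXO] terminal -1; root [O.X/XX./O.O] d8

X winning at [O.X/XX./O.O]: True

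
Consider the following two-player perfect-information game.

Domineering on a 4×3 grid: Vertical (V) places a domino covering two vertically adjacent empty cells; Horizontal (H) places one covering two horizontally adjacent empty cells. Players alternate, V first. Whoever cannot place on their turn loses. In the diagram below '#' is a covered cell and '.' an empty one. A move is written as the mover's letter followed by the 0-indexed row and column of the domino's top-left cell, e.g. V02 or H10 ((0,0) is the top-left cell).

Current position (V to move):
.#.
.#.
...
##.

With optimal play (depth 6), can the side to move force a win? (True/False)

V winning at [.#./.#./.../##.]: True

[.#./.#./.../##.] V move#1: V00:+1/##./##./.../##.*, V02:+1/.##/.##/.../##., V10:+1/.#./##./#../##., V12:+1/.#./.##/..#/##., V22:+1/.#./.#./..#/###
[##./##./.../##.] H move#2: H20:-1/##./##./##./##.*, H21:-1/##./##./.##/##.
[##./##./##./##.] V move#3: V02:+1/###/###/##./##.*, V12:+1/##./###/###/##., V22:+1/##./##./###/###
[###/###/##./##.] end (terminal -1, H#4); searched .#./.#./.../##. to 6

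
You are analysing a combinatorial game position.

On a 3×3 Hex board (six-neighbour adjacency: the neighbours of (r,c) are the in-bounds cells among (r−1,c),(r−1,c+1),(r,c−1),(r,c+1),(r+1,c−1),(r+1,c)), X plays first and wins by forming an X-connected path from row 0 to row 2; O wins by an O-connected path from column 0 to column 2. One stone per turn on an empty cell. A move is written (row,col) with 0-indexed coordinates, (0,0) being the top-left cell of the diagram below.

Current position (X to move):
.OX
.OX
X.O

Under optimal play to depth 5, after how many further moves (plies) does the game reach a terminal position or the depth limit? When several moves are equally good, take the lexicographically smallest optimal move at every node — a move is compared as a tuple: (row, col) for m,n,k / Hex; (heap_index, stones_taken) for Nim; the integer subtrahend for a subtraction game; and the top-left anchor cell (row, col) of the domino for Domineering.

PV length from [.OX/.OX/X.O]: 3 plies

[.OX/.OX/X.O] X move#1: (0,0):+1/XOX/.OX/X.O*, (1,0):+1/.OX/XOX/X.O, (2,1):+1/.OX/.OX/XXO
[XOX/.OX/X.O] O move#2: (1,0):-1/XOX/OOX/X.O*, (2,1):-1/XOX/.OX/XOO
[XOX/OOX/X.O] X move#3: (2,1):+1/XOX/OOX/XXO*
[XOX/OOX/XXO] end (terminal -1, O#4); searched .OX/.OX/X.O to 5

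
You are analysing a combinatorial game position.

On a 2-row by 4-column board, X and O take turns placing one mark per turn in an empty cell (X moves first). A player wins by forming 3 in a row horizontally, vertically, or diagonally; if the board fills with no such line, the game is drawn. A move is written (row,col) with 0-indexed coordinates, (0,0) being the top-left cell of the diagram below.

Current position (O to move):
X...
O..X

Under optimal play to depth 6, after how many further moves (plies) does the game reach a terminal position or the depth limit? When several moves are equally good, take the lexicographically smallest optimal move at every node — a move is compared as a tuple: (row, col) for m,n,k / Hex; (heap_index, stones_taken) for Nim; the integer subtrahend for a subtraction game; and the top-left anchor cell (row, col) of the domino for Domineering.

p1 O@[X.../O..X]: (0,1)[XO../O..X]+0* (0,2)[X.O./O..X]+0 (0,3)[X..O/O..X]+0 (1,1)[X.../OO.X]+0 (1,2)[X.../O.OX]+0
p2 X@[XO../O..X]: (0,2)[XOX./O..X]+0* (0,3)[XO.X/O..X]+0 (1,1)[XO../OX.X]+0 (1,2)[XO../O.XX]+0
p3 O@[XOX./O..X]: (0,3)[XOXO/O..X]+0* (1,1)[XOX./OO.X]+0 (1,2)[XOX./O.OX]+0
p4 X@[XOXO/O..X]: (1,1)[XOXO/OX.X]+0* (1,2)[XOXO/O.XX]+0
p5 O@[XOXO/OX.X]: (1,2)[XOXO/OXOX]+0*
p6 X@[XOXO/OXOX] terminal +0; root [X.../O..X] d6

PV length from [X.../O..X]: 5 plies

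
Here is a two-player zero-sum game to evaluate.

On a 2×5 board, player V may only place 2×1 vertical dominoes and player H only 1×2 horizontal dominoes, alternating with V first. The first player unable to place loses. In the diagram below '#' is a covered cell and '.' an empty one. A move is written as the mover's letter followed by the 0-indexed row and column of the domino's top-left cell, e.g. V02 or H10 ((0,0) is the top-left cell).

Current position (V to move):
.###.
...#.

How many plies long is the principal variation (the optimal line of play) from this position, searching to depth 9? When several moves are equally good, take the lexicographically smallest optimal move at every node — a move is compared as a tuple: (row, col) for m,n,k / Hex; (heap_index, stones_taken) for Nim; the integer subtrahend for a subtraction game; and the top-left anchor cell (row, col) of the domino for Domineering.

p1 V@[.###./...#.]: V00[####./#..#.]+1* V04[.####/...##]-1
p2 H@[####./#..#.]: H11[####./####.]-1*
p3 V@[####./####.]: V04[#####/#####]+1*
p4 H@[#####/#####] terminal -1; root [.###./...#.] d9

PV length from [.###./...#.]: 3 plies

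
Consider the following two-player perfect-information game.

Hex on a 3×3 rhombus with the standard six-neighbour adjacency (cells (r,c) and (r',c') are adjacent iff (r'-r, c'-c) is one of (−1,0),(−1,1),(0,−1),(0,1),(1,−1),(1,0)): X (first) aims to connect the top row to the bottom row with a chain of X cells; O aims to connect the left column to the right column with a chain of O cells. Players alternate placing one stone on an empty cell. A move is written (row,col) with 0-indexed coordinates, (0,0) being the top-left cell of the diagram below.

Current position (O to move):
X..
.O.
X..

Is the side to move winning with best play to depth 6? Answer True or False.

O winning at [X../.O./X..]: True

p1 O@[X../.O./X..]: (0,1)[XO./.O./X..]-1 (0,2)[X.O/.O./X..]-1 (1,0)[X../OO./X..]+1* (1,2)[X../.OO/X..]-1 (2,1)[X../.O./XO.]-1 (2,2)[X../.O./X.O]-1
p2 X@[X../OO./X..]: (0,1)[XX./OO./X..]-1* (0,2)[X.X/OO./X..]-1 (1,2)[X../OOX/X..]-1 (2,1)[X../OO./XX.]-1 (2,2)[X../OO./X.X]-1
p3 O@[XX./OO./X..]: (0,2)[XXO/OO./X..]+1* (1,2)[XX./OOO/X..]+1 (2,1)[XX./OO./XO.]+1 (2,2)[XX./OO./X.O]+1
p4 X@[XXO/OO./X..] terminal -1; root [X../.O./X..] d6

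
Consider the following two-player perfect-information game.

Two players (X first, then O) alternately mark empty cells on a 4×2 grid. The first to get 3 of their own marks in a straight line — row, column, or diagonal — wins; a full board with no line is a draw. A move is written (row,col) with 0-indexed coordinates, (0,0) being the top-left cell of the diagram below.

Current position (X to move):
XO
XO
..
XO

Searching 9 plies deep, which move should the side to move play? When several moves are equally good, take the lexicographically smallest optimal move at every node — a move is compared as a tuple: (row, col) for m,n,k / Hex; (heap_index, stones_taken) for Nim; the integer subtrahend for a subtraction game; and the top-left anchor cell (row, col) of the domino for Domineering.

ply 1, X at XO/XO/../XO | (2,0)=+1→XO/XO/X./XO*; (2,1)=+0→XO/XO/.X/XO
ply 2: XO/XO/X./XO is terminal -1 (O); from XO/XO/../XO depth 9

X's best at [XO/XO/../XO]: (2,0)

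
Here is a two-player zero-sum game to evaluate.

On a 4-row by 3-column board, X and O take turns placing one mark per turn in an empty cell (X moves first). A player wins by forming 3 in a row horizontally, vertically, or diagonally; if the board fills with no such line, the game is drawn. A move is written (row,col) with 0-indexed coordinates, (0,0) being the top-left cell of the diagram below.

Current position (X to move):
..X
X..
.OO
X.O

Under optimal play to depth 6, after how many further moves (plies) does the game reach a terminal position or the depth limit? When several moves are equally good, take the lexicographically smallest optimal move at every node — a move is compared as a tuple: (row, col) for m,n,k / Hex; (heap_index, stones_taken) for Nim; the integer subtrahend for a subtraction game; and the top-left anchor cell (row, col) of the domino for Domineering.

PV length from [..X/X../.OO/X.O]: 1 ply

ply 1, X at ..X/X../.OO/X.O | (0,0)=-1→X.X/X../.OO/X.O; (0,1)=-1→.XX/X../.OO/X.O; (1,1)=-1→..X/XX./.OO/X.O; (1,2)=-1→..X/X.X/.OO/X.O; (2,0)=+1→..X/X../XOO/X.O*; (3,1)=-1→..X/X../.OO/XXO
ply 2: ..X/X../XOO/X.O is terminal -1 (O); from ..X/X../.OO/X.O depth 6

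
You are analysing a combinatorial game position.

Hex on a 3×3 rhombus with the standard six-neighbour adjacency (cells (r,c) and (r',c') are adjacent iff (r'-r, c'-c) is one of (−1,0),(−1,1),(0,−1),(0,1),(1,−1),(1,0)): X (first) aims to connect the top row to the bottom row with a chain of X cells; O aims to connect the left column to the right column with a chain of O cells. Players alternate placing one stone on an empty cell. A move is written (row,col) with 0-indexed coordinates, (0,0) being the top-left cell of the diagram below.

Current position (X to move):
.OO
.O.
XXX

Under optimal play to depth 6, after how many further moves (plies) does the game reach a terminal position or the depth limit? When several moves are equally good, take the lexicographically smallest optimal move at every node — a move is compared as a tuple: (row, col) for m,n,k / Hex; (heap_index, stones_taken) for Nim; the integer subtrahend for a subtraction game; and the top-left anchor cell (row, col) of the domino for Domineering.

p1 X@[.OO/.O./XXX]: (0,0)[XOO/.O./XXX]-1* (1,0)[.OO/XO./XXX]-1 (1,2)[.OO/.OX/XXX]-1
p2 O@[XOO/.O./XXX]: (1,0)[XOO/OO./XXX]+1* (1,2)[XOO/.OO/XXX]-1
p3 X@[XOO/OO./XXX] terminal -1; root [.OO/.O./XXX] d6

PV length from [.OO/.O./XXX]: 2 plies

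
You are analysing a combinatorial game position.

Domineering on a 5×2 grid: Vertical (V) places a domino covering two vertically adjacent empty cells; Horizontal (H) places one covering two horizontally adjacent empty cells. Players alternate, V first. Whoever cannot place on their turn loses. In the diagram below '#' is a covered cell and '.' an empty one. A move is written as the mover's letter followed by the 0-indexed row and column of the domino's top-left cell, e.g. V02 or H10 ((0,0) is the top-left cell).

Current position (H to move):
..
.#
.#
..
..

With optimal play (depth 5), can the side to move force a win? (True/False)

H winning at [../.#/.#/../..]: True

ply 1, H at ../.#/.#/../.. | H00=-1→##/.#/.#/../..; H30=+1→../.#/.#/##/..*; H40=+1→../.#/.#/../##
ply 2, V at ../.#/.#/##/.. | V00=-1→#./##/.#/##/..*; V10=-1→../##/##/##/..
ply 3, H at #./##/.#/##/.. | H40=+1→#./##/.#/##/##*
ply 4: #./##/.#/##/## is terminal -1 (V); from ../.#/.#/../.. depth 5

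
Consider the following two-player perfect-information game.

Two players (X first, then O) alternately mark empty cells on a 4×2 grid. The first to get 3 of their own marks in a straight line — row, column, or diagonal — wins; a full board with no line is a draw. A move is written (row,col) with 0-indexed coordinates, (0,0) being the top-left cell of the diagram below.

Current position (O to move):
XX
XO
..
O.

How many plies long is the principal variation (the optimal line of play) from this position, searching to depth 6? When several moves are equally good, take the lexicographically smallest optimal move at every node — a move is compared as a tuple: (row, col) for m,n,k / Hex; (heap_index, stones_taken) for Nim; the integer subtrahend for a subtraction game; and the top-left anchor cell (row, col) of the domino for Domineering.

p1 O@[XX/XO/../O.]: (2,0)[XX/XO/O./O.]+0* (2,1)[XX/XO/.O/O.]-1 (3,1)[XX/XO/../OO]-1
p2 X@[XX/XO/O./O.]: (2,1)[XX/XO/OX/O.]+0* (3,1)[XX/XO/O./OX]+0
p3 O@[XX/XO/OX/O.]: (3,1)[XX/XO/OX/OO]+0*
p4 X@[XX/XO/OX/OO] terminal +0; root [XX/XO/../O.] d6

PV length from [XX/XO/../O.]: 3 plies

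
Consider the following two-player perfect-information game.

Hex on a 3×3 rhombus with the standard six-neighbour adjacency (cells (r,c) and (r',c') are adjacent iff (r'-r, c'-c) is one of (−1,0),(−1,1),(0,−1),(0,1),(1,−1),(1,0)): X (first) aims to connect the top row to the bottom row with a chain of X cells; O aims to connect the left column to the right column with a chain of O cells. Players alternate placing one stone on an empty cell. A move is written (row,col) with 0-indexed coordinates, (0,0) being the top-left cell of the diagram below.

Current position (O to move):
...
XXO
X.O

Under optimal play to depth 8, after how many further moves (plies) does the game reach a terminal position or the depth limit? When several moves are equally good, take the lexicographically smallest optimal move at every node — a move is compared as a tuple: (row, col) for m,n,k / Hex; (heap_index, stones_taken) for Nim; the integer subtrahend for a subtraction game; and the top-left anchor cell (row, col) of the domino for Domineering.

PV length from [.../XXO/X.O]: 2 plies

[.../XXO/X.O] O move#1: (0,0):-1/O../XXO/X.O*, (0,1):-1/.O./XXO/X.O, (0,2):-1/..O/XXO/X.O, (2,1):-1/.../XXO/XOO
[O../XXO/X.O] X move#2: (0,1):+1/OX./XXO/X.O*, (0,2):+1/O.X/XXO/X.O, (2,1):+1/O../XXO/XXO
[OX./XXO/X.O] end (terminal -1, O#3); searched .../XXO/X.O to 8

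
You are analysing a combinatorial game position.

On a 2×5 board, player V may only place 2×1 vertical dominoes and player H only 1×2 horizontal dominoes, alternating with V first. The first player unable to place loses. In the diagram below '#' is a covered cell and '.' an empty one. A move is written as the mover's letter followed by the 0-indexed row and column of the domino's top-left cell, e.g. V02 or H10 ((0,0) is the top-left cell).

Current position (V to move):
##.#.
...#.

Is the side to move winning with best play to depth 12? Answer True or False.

V winning at [##.#./...#.]: True

ply 1, V at ##.#./...#. | V02=+1→####./..##.*; V04=-1→##.##/...##
ply 2, H at ####./..##. | H10=-1→####./####.*
ply 3, V at ####./####. | V04=+1→#####/#####*
ply 4: #####/##### is terminal -1 (H); from ##.#./...#. depth 12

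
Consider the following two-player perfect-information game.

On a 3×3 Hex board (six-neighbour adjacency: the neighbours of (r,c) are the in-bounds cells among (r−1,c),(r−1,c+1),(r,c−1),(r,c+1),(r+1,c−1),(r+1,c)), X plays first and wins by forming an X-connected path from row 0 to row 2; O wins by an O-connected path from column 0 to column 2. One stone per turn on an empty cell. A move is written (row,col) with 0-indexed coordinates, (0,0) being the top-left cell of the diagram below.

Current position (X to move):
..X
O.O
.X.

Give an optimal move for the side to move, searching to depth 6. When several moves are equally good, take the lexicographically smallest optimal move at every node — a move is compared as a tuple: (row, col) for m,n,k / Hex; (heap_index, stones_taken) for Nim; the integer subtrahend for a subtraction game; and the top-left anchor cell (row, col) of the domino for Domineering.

p1 X@[..X/O.O/.X.]: (0,0)[X.X/O.O/.X.]-1 (0,1)[.XX/O.O/.X.]-1 (1,1)[..X/OXO/.X.]+1* (2,0)[..X/O.O/XX.]-1 (2,2)[..X/O.O/.XX]-1
p2 O@[..X/OXO/.X.] terminal -1; root [..X/O.O/.X.] d6

X's best at [..X/O.O/.X.]: (1,1)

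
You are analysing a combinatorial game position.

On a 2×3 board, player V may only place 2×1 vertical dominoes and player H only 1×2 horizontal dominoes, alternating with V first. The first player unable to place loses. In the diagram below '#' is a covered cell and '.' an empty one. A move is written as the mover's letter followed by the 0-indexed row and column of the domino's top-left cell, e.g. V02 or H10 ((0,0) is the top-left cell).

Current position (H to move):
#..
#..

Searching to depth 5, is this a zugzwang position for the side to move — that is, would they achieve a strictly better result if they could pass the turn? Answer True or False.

zugzwang(#../#.., H) = False

[#../#..] H move#1: H01:+1/###/#..*, H11:+1/#../###
[###/#..] end (terminal -1, V#2); searched #../#.. to 5
if H skipped the turn, V would face:
~ [#../#..] V move#1: V01:+1/##./##.*, V02:+1/#.#/#.#
~ [##./##.] end (terminal -1, H#2); searched #../#.. to 5
compare (H): move=+1 vs pass=-1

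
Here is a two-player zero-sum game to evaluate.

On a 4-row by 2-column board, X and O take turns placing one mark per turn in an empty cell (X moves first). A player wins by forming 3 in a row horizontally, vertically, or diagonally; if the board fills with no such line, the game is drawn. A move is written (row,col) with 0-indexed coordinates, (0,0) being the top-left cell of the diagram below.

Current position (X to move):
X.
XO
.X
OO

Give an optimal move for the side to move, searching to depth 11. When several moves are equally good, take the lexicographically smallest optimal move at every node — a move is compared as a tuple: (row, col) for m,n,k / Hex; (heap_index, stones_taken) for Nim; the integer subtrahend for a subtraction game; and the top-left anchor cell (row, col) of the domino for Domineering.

p1 X@[X./XO/.X/OO]: (0,1)[XX/XO/.X/OO]+0 (2,0)[X./XO/XX/OO]+1*
p2 O@[X./XO/XX/OO] terminal -1; root [X./XO/.X/OO] d11

X's best at [X./XO/.X/OO]: (2,0)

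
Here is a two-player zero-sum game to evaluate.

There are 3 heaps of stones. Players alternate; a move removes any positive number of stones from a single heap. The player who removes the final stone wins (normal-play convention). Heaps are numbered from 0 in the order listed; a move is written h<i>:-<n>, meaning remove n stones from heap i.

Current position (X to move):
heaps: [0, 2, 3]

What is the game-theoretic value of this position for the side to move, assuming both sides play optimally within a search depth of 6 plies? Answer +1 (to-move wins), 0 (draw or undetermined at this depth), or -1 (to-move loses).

p1 X@[(0,2,3)]: h1:-1[(0,1,3)]-1 h1:-2[(0,0,3)]-1 h2:-1[(0,2,2)]+1* h2:-2[(0,2,1)]-1 h2:-3[(0,2,0)]-1
p2 O@[(0,2,2)]: h1:-1[(0,1,2)]-1* h1:-2[(0,0,2)]-1 h2:-1[(0,2,1)]-1 h2:-2[(0,2,0)]-1
p3 X@[(0,1,2)]: h1:-1[(0,0,2)]-1 h2:-1[(0,1,1)]+1* h2:-2[(0,1,0)]-1
p4 O@[(0,1,1)]: h1:-1[(0,0,1)]-1* h2:-1[(0,1,0)]-1
p5 X@[(0,0,1)]: h2:-1[(0,0,0)]+1*
p6 O@[(0,0,0)] terminal -1; root [(0,2,3)] d6

value((0,2,3), X) = +1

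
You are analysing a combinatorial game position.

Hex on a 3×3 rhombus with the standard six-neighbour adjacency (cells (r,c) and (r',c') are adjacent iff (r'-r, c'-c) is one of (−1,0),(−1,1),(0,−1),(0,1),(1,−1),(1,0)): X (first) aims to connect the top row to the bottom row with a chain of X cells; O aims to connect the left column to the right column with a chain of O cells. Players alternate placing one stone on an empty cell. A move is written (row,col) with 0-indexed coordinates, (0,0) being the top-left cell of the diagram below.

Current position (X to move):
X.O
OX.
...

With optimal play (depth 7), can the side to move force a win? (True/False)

X winning at [X.O/OX./...]: True

p1 X@[X.O/OX./...]: (0,1)[XXO/OX./...]+1* (1,2)[X.O/OXX/...]-1 (2,0)[X.O/OX./X..]-1 (2,1)[X.O/OX./.X.]-1 (2,2)[X.O/OX./..X]-1
p2 O@[XXO/OX./...]: (1,2)[XXO/OXO/...]-1* (2,0)[XXO/OX./O..]-1 (2,1)[XXO/OX./.O.]-1 (2,2)[XXO/OX./..O]-1
p3 X@[XXO/OXO/...]: (2,0)[XXO/OXO/X..]+1* (2,1)[XXO/OXO/.X.]+1 (2,2)[XXO/OXO/..X]+1
p4 O@[XXO/OXO/X..] terminal -1; root [X.O/OX./...] d7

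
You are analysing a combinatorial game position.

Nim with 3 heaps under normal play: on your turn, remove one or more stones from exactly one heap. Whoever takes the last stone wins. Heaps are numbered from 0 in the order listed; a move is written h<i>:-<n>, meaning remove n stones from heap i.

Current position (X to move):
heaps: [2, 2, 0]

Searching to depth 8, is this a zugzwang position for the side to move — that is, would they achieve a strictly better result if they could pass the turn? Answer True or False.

zugzwang((2,2,0), X) = True

ply 1, X at (2,2,0) | h0:-1=-1→(1,2,0)*; h0:-2=-1→(0,2,0); h1:-1=-1→(2,1,0); h1:-2=-1→(2,0,0)
ply 2, O at (1,2,0) | h0:-1=-1→(0,2,0); h1:-1=+1→(1,1,0)*; h1:-2=-1→(1,0,0)
ply 3, X at (1,1,0) | h0:-1=-1→(0,1,0)*; h1:-1=-1→(1,0,0)
ply 4, O at (0,1,0) | h1:-1=+1→(0,0,0)*
ply 5: (0,0,0) is terminal -1 (X); from (2,2,0) depth 8
suppose X passes — search the same position with O to move:
pass> ply 1, O at (2,2,0) | h0:-1=-1→(1,2,0)*; h0:-2=-1→(0,2,0); h1:-1=-1→(2,1,0); h1:-2=-1→(2,0,0)
pass> ply 2, X at (1,2,0) | h0:-1=-1→(0,2,0); h1:-1=+1→(1,1,0)*; h1:-2=-1→(1,0,0)
pass> ply 3, O at (1,1,0) | h0:-1=-1→(0,1,0)*; h1:-1=-1→(1,0,0)
pass> ply 4, X at (0,1,0) | h1:-1=+1→(0,0,0)*
pass> ply 5: (0,0,0) is terminal -1 (O); from (2,2,0) depth 8
for X: play -1, pass +1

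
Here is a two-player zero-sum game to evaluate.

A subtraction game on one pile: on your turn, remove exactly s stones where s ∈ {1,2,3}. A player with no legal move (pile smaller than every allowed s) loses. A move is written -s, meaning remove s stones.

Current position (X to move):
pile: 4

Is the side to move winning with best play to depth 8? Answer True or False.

p1 X@[4]: -1[3]-1* -2[2]-1 -3[1]-1
p2 O@[3]: -1[2]-1 -2[1]-1 -3[0]+1*
p3 X@[0] terminal -1; root [4] d8

X winning at [4]: False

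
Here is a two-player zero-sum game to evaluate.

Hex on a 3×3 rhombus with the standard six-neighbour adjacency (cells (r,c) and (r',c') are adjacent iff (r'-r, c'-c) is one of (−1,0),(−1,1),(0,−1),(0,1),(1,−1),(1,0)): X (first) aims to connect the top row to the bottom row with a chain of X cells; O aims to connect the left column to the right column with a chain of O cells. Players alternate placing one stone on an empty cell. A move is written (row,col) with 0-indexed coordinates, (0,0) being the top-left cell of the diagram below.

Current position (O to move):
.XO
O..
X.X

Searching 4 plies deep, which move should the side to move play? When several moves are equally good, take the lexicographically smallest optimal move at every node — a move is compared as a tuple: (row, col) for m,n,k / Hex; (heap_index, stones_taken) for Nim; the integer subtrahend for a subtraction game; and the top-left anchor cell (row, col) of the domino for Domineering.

O's best at [.XO/O../X.X]: (1,1)

ply 1, O at .XO/O../X.X | (0,0)=-1→OXO/O../X.X; (1,1)=+1→.XO/OO./X.X*; (1,2)=-1→.XO/O.O/X.X; (2,1)=-1→.XO/O../XOX
ply 2: .XO/OO./X.X is terminal -1 (X); from .XO/O../X.X depth 4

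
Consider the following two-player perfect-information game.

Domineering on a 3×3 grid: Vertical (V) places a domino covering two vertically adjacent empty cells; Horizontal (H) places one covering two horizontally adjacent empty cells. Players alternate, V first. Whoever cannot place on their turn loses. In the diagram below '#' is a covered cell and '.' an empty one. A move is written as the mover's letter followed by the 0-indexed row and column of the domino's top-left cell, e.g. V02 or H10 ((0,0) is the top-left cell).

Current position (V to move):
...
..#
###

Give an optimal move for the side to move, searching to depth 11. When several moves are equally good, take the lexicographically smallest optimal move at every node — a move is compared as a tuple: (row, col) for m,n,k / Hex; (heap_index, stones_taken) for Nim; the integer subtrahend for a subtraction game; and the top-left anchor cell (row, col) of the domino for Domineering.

[.../..#/###] V move#1: V00:-1/#../#.#/###, V01:+1/.#./.##/###*
[.#./.##/###] end (terminal -1, H#2); searched .../..#/### to 11

V's best at [.../..#/###]: V01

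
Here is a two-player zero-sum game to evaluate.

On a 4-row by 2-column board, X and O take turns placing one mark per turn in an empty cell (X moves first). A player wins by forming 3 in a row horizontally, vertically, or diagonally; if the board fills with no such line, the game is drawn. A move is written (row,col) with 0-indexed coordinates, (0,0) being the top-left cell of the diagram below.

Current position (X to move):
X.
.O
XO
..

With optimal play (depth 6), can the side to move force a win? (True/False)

p1 X@[X./.O/XO/..]: (0,1)[XX/.O/XO/..]-1 (1,0)[X./XO/XO/..]+1* (3,0)[X./.O/XO/X.]-1 (3,1)[X./.O/XO/.X]-1
p2 O@[X./XO/XO/..] terminal -1; root [X./.O/XO/..] d6

X winning at [X./.O/XO/..]: True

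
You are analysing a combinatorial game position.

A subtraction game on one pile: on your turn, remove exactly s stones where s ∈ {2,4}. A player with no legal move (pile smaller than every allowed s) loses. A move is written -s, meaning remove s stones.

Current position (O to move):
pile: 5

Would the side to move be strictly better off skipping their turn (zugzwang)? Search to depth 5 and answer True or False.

zugzwang(5, O) = False

ply 1, O at 5 | -2=-1→3; -4=+1→1*
ply 2: 1 is terminal -1 (X); from 5 depth 5
if O skipped the turn, X would face:
~ ply 1, X at 5 | -2=-1→3; -4=+1→1*
~ ply 2: 1 is terminal -1 (O); from 5 depth 5
compare (O): move=+1 vs pass=-1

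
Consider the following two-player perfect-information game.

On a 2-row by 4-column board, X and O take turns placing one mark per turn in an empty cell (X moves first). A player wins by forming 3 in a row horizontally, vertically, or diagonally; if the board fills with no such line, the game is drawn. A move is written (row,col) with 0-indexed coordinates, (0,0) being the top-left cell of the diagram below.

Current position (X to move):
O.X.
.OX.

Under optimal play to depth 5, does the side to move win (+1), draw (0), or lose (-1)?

[O.X./.OX.] X move#1: (0,1):+0/OXX./.OX.*, (0,3):+0/O.XX/.OX., (1,0):+0/O.X./XOX., (1,3):+0/O.X./.OXX
[OXX./.OX.] O move#2: (0,3):+0/OXXO/.OX.*, (1,0):-1/OXX./OOX., (1,3):-1/OXX./.OXO
[OXXO/.OX.] X move#3: (1,0):+0/OXXO/XOX.*, (1,3):+0/OXXO/.OXX
[OXXO/XOX.] O move#4: (1,3):+0/OXXO/XOXO*
[OXXO/XOXO] end (terminal +0, X#5); searched O.X./.OX. to 5

value(O.X./.OX., X) = 0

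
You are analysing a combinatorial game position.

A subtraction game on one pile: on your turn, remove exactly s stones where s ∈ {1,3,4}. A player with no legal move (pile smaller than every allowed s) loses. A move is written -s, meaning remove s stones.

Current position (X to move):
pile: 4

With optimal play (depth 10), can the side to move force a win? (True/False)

X winning at [4]: True

ply 1, X at 4 | -1=-1→3; -3=-1→1; -4=+1→0*
ply 2: 0 is terminal -1 (O); from 4 depth 10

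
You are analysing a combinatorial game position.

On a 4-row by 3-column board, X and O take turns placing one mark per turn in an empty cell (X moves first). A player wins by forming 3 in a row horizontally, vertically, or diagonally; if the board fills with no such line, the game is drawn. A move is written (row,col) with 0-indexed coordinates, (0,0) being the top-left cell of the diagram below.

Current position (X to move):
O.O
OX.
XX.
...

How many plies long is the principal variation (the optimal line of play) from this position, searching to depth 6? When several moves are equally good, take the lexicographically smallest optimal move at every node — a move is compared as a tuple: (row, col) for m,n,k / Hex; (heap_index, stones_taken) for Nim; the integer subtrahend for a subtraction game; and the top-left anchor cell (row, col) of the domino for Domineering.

ply 1, X at O.O/OX./XX./... | (0,1)=+1→OXO/OX./XX./...*; (1,2)=-1→O.O/OXX/XX./...; (2,2)=+1→O.O/OX./XXX/...; (3,0)=-1→O.O/OX./XX./X..; (3,1)=+1→O.O/OX./XX./.X.; (3,2)=-1→O.O/OX./XX./..X
ply 2: OXO/OX./XX./... is terminal -1 (O); from O.O/OX./XX./... depth 6

PV length from [O.O/OX./XX./...]: 1 ply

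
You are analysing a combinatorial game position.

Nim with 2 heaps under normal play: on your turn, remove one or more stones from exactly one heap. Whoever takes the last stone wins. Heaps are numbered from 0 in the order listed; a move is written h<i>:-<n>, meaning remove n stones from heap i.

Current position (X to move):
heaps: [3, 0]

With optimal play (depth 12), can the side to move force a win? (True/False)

X winning at [(3,0)]: True

[(3,0)] X move#1: h0:-1:-1/(2,0), h0:-2:-1/(1,0), h0:-3:+1/(0,0)*
[(0,0)] end (terminal -1, O#2); searched (3,0) to 12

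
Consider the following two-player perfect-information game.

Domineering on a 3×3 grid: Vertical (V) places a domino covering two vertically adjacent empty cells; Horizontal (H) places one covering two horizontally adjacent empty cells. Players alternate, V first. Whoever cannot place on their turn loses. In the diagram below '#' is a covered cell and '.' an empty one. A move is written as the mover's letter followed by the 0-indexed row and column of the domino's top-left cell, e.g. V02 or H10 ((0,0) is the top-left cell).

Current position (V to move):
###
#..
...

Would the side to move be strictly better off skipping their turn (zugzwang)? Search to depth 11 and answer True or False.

p1 V@[###/#../...]: V11[###/##./.#.]+1* V12[###/#.#/..#]-1
p2 H@[###/##./.#.] terminal -1; root [###/#../...] d11
suppose V passes — search the same position with H to move:
pass> p1 H@[###/#../...]: H11[###/###/...]+1* H20[###/#../##.]-1 H21[###/#../.##]+1
pass> p2 V@[###/###/...] terminal -1; root [###/#../...] d11
for V: play +1, pass -1

zugzwang(###/#../..., V) = False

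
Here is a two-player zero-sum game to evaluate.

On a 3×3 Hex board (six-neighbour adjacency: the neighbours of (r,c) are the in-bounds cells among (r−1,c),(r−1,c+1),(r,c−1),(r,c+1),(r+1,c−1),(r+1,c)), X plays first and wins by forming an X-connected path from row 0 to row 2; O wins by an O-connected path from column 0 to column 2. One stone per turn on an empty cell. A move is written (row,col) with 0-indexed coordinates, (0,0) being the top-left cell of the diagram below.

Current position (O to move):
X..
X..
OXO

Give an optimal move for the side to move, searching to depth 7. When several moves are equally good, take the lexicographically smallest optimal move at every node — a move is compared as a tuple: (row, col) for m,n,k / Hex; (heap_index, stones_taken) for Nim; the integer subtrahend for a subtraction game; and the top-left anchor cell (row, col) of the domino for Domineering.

ply 1, O at X../X../OXO | (0,1)=-1→XO./X../OXO; (0,2)=-1→X.O/X../OXO; (1,1)=+1→X../XO./OXO*; (1,2)=-1→X../X.O/OXO
ply 2, X at X../XO./OXO | (0,1)=-1→XX./XO./OXO*; (0,2)=-1→X.X/XO./OXO; (1,2)=-1→X../XOX/OXO
ply 3, O at XX./XO./OXO | (0,2)=+1→XXO/XO./OXO*; (1,2)=+1→XX./XOO/OXO
ply 4: XXO/XO./OXO is terminal -1 (X); from X../X../OXO depth 7

O's best at [X../X../OXO]: (1,1)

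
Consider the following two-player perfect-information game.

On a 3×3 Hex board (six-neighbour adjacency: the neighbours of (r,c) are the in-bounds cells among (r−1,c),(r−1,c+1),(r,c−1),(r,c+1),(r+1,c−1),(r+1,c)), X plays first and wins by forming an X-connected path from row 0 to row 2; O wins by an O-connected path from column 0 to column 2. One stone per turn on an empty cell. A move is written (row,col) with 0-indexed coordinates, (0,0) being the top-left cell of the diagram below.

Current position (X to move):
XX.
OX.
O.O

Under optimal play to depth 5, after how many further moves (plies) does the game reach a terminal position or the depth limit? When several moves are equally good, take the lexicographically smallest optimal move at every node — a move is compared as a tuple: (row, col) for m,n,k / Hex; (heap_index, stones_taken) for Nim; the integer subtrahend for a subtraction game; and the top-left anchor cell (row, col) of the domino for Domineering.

PV length from [XX./OX./O.O]: 1 ply

[XX./OX./O.O] X move#1: (0,2):-1/XXX/OX./O.O, (1,2):-1/XX./OXX/O.O, (2,1):+1/XX./OX./OXO*
[XX./OX./OXO] end (terminal -1, O#2); searched XX./OX./O.O to 5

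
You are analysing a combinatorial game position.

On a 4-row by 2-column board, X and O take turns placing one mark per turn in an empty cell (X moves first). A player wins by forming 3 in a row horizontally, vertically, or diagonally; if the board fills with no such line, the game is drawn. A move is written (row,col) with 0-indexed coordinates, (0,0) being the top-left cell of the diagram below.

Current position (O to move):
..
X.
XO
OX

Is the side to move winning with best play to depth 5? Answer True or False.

O winning at [../X./XO/OX]: False

p1 O@[../X./XO/OX]: (0,0)[O./X./XO/OX]+0* (0,1)[.O/X./XO/OX]-1 (1,1)[../XO/XO/OX]-1
p2 X@[O./X./XO/OX]: (0,1)[OX/X./XO/OX]+0* (1,1)[O./XX/XO/OX]+0
p3 O@[OX/X./XO/OX]: (1,1)[OX/XO/XO/OX]+0*
p4 X@[OX/XO/XO/OX] terminal +0; root [../X./XO/OX] d5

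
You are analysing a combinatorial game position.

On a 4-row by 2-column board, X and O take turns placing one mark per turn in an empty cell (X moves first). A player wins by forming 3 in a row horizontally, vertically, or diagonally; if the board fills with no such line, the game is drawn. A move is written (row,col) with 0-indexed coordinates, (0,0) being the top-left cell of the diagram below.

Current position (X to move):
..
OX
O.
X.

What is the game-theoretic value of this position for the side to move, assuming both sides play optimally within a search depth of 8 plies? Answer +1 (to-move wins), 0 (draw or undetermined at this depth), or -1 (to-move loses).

[../OX/O./X.] X move#1: (0,0):+0/X./OX/O./X.*, (0,1):-1/.X/OX/O./X., (2,1):-1/../OX/OX/X., (3,1):-1/../OX/O./XX
[X./OX/O./X.] O move#2: (0,1):+0/XO/OX/O./X.*, (2,1):+0/X./OX/OO/X., (3,1):+0/X./OX/O./XO
[XO/OX/O./X.] X move#3: (2,1):+0/XO/OX/OX/X.*, (3,1):+0/XO/OX/O./XX
[XO/OX/OX/X.] O move#4: (3,1):+0/XO/OX/OX/XO*
[XO/OX/OX/XO] end (terminal +0, X#5); searched ../OX/O./X. to 8

value(../OX/O./X., X) = 0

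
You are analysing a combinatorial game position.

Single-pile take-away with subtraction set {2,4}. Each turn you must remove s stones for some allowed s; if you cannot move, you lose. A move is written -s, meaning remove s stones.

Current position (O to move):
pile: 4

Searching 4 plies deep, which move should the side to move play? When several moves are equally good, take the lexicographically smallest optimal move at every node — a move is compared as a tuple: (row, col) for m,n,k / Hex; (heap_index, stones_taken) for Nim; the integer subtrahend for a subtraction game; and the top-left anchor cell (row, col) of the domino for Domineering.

O's best at [4]: -4

ply 1, O at 4 | -2=-1→2; -4=+1→0*
ply 2: 0 is terminal -1 (X); from 4 depth 4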